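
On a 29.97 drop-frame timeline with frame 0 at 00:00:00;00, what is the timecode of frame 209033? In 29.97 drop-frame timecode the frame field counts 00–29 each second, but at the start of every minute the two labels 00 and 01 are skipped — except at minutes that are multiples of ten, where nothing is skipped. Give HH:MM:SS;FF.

Ten DF minutes hold 17982 frames, so frame 209033 lies in block 11 (frames 197802–215783) with 11231 frames into that block.
The block's first minute is 1800 frames and the rest 1798 each; 11231 frames reaches minute 6, so 11 × 18 + 6 × 2 = 210 labels have been skipped so far.
Adding those back, label number 209033 + 210 = 209243 at 30 labels/s is 6974 s + 23 f = 1 h 56 min 14 s frame 23, i.e. 01:56:14;23.

01:56:14;23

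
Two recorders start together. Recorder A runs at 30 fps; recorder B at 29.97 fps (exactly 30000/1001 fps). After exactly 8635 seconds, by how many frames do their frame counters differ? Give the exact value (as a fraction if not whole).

23550/91 frames

A emits 30 × 8635 = 259050 frames; B emits 30000/1001 × 8635 = 23550000/91.
Difference = 23550/91 frames (≈ 258.7912); B is behind A.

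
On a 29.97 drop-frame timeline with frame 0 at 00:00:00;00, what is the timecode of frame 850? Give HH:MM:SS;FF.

00:00:28;10

Each 10-minute DF block holds 10 × 60 × 30 − 9 × 2 = 17982 frames. 850 ÷ 17982 → 0 full blocks, remainder 850.
Within the partial block the first minute is 1800 frames and each further minute 1798, so 0 further minute boundaries passed. Total skipped labels = 18 × 0 + 2 × 0 = 0.
Non-drop label index = 850 + 0 = 850; at 30 labels/s that is 00:00:28:10, i.e. DF 00:00:28;10.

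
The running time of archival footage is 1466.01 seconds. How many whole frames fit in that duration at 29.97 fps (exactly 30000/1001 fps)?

43936 frames

Frames = 1466.01 × 30000/1001 = 483300/11 ≈ 43936.3636.
Complete frames: 43936.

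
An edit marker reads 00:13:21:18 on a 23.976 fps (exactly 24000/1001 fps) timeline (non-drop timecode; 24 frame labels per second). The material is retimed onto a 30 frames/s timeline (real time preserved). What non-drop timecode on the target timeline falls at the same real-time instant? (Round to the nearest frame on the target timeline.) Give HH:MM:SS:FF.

Source frame index: (0×3600 + 13×60 + 21) × 24 + 18 = 19242.
Real time: 19242 / (24000/1001) = 3210207/4000 s.
Target frame: (3210207/4000) × (30) = 9630621/400 ≈ 24076.553 → 24077.
At 30 labels/s: frame 24077 → 00:13:22:17.

00:13:22:17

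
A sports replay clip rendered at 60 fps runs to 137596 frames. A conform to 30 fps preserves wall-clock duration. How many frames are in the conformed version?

Target frames = source frames × (target rate / source rate) = 137596 × (30)/(60) = 137596 × 1/2 = 68798.

68798 frames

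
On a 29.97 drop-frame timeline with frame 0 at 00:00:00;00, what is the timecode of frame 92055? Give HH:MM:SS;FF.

Ten DF minutes hold 17982 frames, so frame 92055 lies in block 5 (frames 89910–107891) with 2145 frames into that block.
The block's first minute is 1800 frames and the rest 1798 each; 2145 frames reaches minute 1, so 5 × 18 + 1 × 2 = 92 labels have been skipped so far.
Adding those back, label number 92055 + 92 = 92147 at 30 labels/s is 3071 s + 17 f = 0 h 51 min 11 s frame 17, i.e. 00:51:11;17.

00:51:11;17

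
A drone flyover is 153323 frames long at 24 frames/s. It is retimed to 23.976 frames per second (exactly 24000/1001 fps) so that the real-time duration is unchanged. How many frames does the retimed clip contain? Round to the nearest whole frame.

Frames at target rate = 153323 × (24000/1001) / (24) = 153323000/1001 ≈ 153169.830.
Nearest whole frame: 153170.

153170 frames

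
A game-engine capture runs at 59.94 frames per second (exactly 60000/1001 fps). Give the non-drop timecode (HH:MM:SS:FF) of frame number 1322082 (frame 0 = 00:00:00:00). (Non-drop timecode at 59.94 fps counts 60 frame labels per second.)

1322082 ÷ 60 = 22034 full seconds, remainder 42 frames.
22034 s = 6 h 7 min 14 s.
Timecode: 06:07:14:42.

06:07:14:42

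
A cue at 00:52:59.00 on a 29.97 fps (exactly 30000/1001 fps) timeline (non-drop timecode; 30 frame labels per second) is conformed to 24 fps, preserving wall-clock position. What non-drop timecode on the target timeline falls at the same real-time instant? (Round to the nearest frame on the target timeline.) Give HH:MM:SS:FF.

Source frame index: (0×3600 + 52×60 + 59) × 30 + 0 = 95370.
Real time: 95370 / (30000/1001) = 3182179/1000 s.
Target frame: (3182179/1000) × (24) = 9546537/125 ≈ 76372.296 → 76372.
At 24 labels/s: frame 76372 → 00:53:02:04.

00:53:02:04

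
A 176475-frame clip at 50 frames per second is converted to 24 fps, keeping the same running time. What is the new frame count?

Target frames = source frames × (target rate / source rate) = 176475 × (24)/(50) = 176475 × 12/25 = 84708.

84708 frames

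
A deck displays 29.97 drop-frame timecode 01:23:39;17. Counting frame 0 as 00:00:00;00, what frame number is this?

150437

Complete 10-minute blocks: 8, each 17982 frames → 143856.
Remaining 3 whole minutes in the current block: 1800 + 2 × 1798 = 5396 frames.
Within the current minute: 39 × 30 + 17 − 2 = 1185 (labels ;00/;01 skipped at this minute). Total = 143856 + 5396 + 1185 = 150437.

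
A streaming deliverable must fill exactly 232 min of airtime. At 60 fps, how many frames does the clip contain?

835200 frames

232 min = 13920 s.
Frames = 13920 × 60 = 835200.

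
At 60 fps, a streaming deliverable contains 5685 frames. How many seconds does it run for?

94.75 seconds

Running time = 5685 / (60) = 94.75 s.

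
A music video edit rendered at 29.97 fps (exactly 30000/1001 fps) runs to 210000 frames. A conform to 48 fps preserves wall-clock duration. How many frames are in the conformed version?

Target frames = source frames × (target rate / source rate) = 210000 × (48)/(30000/1001) = 210000 × 1001/625 = 336336.

336336 frames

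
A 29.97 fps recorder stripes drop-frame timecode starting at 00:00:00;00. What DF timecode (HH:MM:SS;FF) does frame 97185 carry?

00:54:02;23

Ten DF minutes hold 17982 frames, so frame 97185 lies in block 5 (frames 89910–107891) with 7275 frames into that block.
The block's first minute is 1800 frames and the rest 1798 each; 7275 frames reaches minute 4, so 5 × 18 + 4 × 2 = 98 labels have been skipped so far.
Adding those back, label number 97185 + 98 = 97283 at 30 labels/s is 3242 s + 23 f = 0 h 54 min 2 s frame 23, i.e. 00:54:02;23.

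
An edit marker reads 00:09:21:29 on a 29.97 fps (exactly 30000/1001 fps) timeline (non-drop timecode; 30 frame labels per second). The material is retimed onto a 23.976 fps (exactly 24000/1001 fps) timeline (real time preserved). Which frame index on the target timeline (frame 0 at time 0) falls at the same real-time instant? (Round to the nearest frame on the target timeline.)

Source frame index: (0×3600 + 9×60 + 21) × 30 + 29 = 16859.
Real time: 16859 / (30000/1001) = 16875859/30000 s.
Target frame: (16875859/30000) × (24000/1001) = 67436/5 ≈ 13487.200 → 13487.

frame 13487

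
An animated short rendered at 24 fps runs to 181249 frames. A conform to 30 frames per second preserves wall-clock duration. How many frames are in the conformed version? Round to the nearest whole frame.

226561 frames

Frames at target rate = 181249 × (30) / (24) = 906245/4 ≈ 226561.250.
Nearest whole frame: 226561.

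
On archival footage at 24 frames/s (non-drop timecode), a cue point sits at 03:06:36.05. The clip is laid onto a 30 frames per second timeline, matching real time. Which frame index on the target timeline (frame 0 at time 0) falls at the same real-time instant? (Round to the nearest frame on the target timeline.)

frame 335886

Source frame index: (3×3600 + 6×60 + 36) × 24 + 5 = 268709.
Real time: 268709 / (24) = 268709/24 s.
Target frame: (268709/24) × (30) = 1343545/4 ≈ 335886.250 → 335886.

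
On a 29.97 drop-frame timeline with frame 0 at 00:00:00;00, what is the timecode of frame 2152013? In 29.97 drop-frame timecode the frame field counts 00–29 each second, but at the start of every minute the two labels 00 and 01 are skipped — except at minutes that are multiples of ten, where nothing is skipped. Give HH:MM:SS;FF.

19:56:45;17

Each 10-minute DF block holds 10 × 60 × 30 − 9 × 2 = 17982 frames. 2152013 ÷ 17982 → 119 full blocks, remainder 12155.
Within the partial block the first minute is 1800 frames and each further minute 1798, so 6 further minute boundaries passed. Total skipped labels = 18 × 119 + 2 × 6 = 2154.
Non-drop label index = 2152013 + 2154 = 2154167; at 30 labels/s that is 19:56:45:17, i.e. DF 19:56:45;17.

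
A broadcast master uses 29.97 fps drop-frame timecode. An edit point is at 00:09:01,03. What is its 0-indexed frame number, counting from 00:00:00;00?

16215

Complete 10-minute blocks: 0, each 17982 frames → 0.
Remaining 9 whole minutes in the current block: 1800 + 8 × 1798 = 16184 frames.
Within the current minute: 1 × 30 + 3 − 2 = 31 (labels ;00/;01 skipped at this minute). Total = 0 + 16184 + 31 = 16215.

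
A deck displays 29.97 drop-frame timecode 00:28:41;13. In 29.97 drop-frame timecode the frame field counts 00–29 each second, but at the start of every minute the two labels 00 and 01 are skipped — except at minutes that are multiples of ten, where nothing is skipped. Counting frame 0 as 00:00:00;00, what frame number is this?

Complete 10-minute blocks: 2, each 17982 frames → 35964.
Remaining 8 whole minutes in the current block: 1800 + 7 × 1798 = 14386 frames.
Within the current minute: 41 × 30 + 13 − 2 = 1241 (labels ;00/;01 skipped at this minute). Total = 35964 + 14386 + 1241 = 51591.

51591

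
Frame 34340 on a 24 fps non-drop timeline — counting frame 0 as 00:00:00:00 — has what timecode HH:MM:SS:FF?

34340 ÷ 24 = 1430 full seconds, remainder 20 frames.
1430 s = 0 h 23 min 50 s.
Timecode: 00:23:50:20.

00:23:50:20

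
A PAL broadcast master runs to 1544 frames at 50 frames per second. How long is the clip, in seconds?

30.88 seconds

Running time = 1544 / (50) = 30.88 s.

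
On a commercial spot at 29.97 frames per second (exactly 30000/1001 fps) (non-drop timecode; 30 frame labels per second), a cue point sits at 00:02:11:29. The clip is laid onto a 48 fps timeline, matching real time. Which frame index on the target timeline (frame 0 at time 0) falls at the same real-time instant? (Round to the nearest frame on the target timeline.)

frame 6341

Source frame index: (0×3600 + 2×60 + 11) × 30 + 29 = 3959.
Real time: 3959 / (30000/1001) = 3962959/30000 s.
Target frame: (3962959/30000) × (48) = 3962959/625 ≈ 6340.734 → 6341.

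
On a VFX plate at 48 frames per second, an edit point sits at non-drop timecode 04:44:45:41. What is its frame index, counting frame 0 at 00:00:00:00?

Total seconds to the label: (4 × 3600 + 44 × 60 + 45) = 17085.
Frame index = 17085 × 48 + 41 = 820121.

820121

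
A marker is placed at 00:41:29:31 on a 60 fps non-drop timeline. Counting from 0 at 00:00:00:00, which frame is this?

frame 149371

Total seconds to the label: (0 × 3600 + 41 × 60 + 29) = 2489.
Frame index = 2489 × 60 + 31 = 149371.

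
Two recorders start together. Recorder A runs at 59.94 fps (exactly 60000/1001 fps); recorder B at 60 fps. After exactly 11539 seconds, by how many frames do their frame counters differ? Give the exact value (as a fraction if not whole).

62940/91 frames

A emits 60000/1001 × 11539 = 62940000/91 frames; B emits 60 × 11539 = 692340.
Difference = 62940/91 frames (≈ 691.6484); B is ahead of A.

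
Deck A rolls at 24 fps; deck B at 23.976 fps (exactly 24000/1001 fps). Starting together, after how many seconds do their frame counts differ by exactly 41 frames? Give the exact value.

The gap grows by |24000/1001 − 24| = 24/1001 frames per second.
Time for a 41-frame gap: 41 ÷ (24/1001) = 41041/24 s.

41041/24 seconds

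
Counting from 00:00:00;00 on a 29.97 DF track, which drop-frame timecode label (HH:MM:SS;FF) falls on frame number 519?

Ten DF minutes hold 17982 frames, so frame 519 lies in block 0 (frames 0–17981) with 519 frames into that block.
The block's first minute is 1800 frames and the rest 1798 each; 519 frames reaches minute 0, so 0 × 18 + 0 × 2 = 0 labels have been skipped so far.
Adding those back, label number 519 + 0 = 519 at 30 labels/s is 17 s + 9 f = 0 h 0 min 17 s frame 9, i.e. 00:00:17;09.

00:00:17;09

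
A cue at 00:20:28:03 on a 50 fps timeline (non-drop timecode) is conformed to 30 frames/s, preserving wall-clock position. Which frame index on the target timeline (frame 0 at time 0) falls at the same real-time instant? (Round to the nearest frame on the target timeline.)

frame 36842

Source frame index: (0×3600 + 20×60 + 28) × 50 + 3 = 61403.
Real time: 61403 / (50) = 61403/50 s.
Target frame: (61403/50) × (30) = 184209/5 ≈ 36841.800 → 36842.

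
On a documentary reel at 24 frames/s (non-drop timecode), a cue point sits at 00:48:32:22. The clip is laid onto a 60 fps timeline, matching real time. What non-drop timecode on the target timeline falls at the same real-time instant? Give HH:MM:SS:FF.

00:48:32:55

Source frame index: (0×3600 + 48×60 + 32) × 24 + 22 = 69910.
Real time: 69910 / (24) = 34955/12 s.
Target frame: (34955/12) × (60) = 174775.
At 60 labels/s: frame 174775 → 00:48:32:55.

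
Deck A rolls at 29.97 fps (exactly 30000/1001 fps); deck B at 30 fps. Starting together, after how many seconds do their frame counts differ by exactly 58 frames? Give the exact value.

29029/15 seconds

The gap grows by |30 − 30000/1001| = 30/1001 frames per second.
Time for a 58-frame gap: 58 ÷ (30/1001) = 29029/15 s.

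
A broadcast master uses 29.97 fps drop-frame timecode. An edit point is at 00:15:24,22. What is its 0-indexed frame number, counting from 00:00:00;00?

As if non-drop at 30 labels/s: (0 × 3600 + 15 × 60 + 24) × 30 + 22 = 27742.
Minute boundaries passed: 15; those not divisible by 10: 15 − 1 = 14; dropped labels = 2 × 14 = 28.
Actual frame index = 27742 − 28 = 27714.

27714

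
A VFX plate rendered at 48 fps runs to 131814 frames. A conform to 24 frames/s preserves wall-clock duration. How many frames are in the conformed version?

65907 frames

Target frames = source frames × (target rate / source rate) = 131814 × (24)/(48) = 131814 × 1/2 = 65907.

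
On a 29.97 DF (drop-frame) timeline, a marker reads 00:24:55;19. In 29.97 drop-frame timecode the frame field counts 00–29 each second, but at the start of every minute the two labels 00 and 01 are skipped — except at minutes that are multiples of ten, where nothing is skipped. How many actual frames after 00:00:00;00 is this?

Complete 10-minute blocks: 2, each 17982 frames → 35964.
Remaining 4 whole minutes in the current block: 1800 + 3 × 1798 = 7194 frames.
Within the current minute: 55 × 30 + 19 − 2 = 1667 (labels ;00/;01 skipped at this minute). Total = 35964 + 7194 + 1667 = 44825.

44825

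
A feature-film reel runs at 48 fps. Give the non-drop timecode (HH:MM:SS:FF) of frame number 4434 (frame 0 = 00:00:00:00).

00:01:32:18

4434 ÷ 48 = 92 full seconds, remainder 18 frames.
92 s = 0 h 1 min 32 s.
Timecode: 00:01:32:18.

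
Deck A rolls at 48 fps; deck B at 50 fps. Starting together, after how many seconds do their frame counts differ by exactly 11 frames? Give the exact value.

5.5 seconds

The gap grows by |50 − 48| = 2 frames per second.
Time for a 11-frame gap: 11 ÷ (2) = 5.5 s.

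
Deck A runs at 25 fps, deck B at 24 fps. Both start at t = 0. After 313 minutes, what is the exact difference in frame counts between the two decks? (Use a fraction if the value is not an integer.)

313 min = 18780 s.
A emits 25 × 18780 = 469500 frames; B emits 24 × 18780 = 450720.
Difference = 18780 frames; B is behind A.

18780 frames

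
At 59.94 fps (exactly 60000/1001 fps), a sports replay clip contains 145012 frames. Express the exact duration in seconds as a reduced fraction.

36289253/15000 seconds

Running time = 145012 ÷ (60000/1001) = 145012 × 1001/60000 = 36289253/15000 s.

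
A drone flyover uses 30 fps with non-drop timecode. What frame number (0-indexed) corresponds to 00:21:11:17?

Total seconds to the label: (0 × 3600 + 21 × 60 + 11) = 1271.
Frame index = 1271 × 30 + 17 = 38147.

frame 38147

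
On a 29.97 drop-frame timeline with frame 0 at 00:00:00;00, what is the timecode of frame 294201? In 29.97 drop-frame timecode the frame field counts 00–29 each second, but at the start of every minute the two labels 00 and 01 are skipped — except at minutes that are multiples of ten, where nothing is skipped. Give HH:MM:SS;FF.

02:43:36;15

Ten DF minutes hold 17982 frames, so frame 294201 lies in block 16 (frames 287712–305693) with 6489 frames into that block.
The block's first minute is 1800 frames and the rest 1798 each; 6489 frames reaches minute 3, so 16 × 18 + 3 × 2 = 294 labels have been skipped so far.
Adding those back, label number 294201 + 294 = 294495 at 30 labels/s is 9816 s + 15 f = 2 h 43 min 36 s frame 15, i.e. 02:43:36;15.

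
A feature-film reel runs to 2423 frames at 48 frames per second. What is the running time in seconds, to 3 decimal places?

50.479 seconds

Running time = 2423 × 1/48 = 2423/48 s ≈ 50.479 s.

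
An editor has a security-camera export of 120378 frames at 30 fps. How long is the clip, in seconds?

4012.6 seconds

Running time = 120378 / (30) = 4012.6 s.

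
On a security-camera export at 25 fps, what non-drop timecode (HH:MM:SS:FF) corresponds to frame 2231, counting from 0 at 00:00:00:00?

00:01:29:06

2231 ÷ 25 = 89 full seconds, remainder 6 frames.
89 s = 0 h 1 min 29 s.
Timecode: 00:01:29:06.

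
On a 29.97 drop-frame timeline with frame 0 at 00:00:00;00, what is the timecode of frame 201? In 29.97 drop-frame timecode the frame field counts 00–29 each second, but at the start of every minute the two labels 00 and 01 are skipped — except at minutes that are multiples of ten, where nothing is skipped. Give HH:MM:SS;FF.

Ten DF minutes hold 17982 frames, so frame 201 lies in block 0 (frames 0–17981) with 201 frames into that block.
The block's first minute is 1800 frames and the rest 1798 each; 201 frames reaches minute 0, so 0 × 18 + 0 × 2 = 0 labels have been skipped so far.
Adding those back, label number 201 + 0 = 201 at 30 labels/s is 6 s + 21 f = 0 h 0 min 6 s frame 21, i.e. 00:00:06;21.

00:00:06;21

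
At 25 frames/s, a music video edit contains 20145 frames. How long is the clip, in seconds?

805.8 seconds

Running time = 20145 / (25) = 805.8 s.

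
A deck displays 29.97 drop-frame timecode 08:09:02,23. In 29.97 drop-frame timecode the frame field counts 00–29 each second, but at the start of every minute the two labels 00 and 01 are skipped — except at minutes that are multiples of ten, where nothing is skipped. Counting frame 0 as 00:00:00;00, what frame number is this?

As if non-drop at 30 labels/s: (8 × 3600 + 9 × 60 + 2) × 30 + 23 = 880283.
Minute boundaries passed: 489; those not divisible by 10: 489 − 48 = 441; dropped labels = 2 × 441 = 882.
Actual frame index = 880283 − 882 = 879401.

879401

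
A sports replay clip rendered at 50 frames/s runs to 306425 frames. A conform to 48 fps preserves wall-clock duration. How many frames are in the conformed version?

294168 frames

Target frames = source frames × (target rate / source rate) = 306425 × (48)/(50) = 306425 × 24/25 = 294168.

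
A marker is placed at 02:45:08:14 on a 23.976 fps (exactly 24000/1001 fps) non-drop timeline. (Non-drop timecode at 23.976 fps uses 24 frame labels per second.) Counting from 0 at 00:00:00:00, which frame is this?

frame 237806

Total seconds to the label: (2 × 3600 + 45 × 60 + 8) = 9908.
Frame index = 9908 × 24 + 14 = 237806.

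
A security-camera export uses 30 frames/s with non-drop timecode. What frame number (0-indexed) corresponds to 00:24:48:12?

Total seconds to the label: (0 × 3600 + 24 × 60 + 48) = 1488.
Frame index = 1488 × 30 + 12 = 44652.

frame 44652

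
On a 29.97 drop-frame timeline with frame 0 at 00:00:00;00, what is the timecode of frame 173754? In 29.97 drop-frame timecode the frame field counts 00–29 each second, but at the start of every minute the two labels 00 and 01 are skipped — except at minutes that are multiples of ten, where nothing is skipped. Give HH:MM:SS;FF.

Each 10-minute DF block holds 10 × 60 × 30 − 9 × 2 = 17982 frames. 173754 ÷ 17982 → 9 full blocks, remainder 11916.
Within the partial block the first minute is 1800 frames and each further minute 1798, so 6 further minute boundaries passed. Total skipped labels = 18 × 9 + 2 × 6 = 174.
Non-drop label index = 173754 + 174 = 173928; at 30 labels/s that is 01:36:37:18, i.e. DF 01:36:37;18.

01:36:37;18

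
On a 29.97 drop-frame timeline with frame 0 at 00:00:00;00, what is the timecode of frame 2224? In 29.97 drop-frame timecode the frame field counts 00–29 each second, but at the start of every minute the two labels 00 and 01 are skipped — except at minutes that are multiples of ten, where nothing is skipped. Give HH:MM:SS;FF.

00:01:14;06

Each 10-minute DF block holds 10 × 60 × 30 − 9 × 2 = 17982 frames. 2224 ÷ 17982 → 0 full blocks, remainder 2224.
Within the partial block the first minute is 1800 frames and each further minute 1798, so 1 further minute boundary passed. Total skipped labels = 18 × 0 + 2 × 1 = 2.
Non-drop label index = 2224 + 2 = 2226; at 30 labels/s that is 00:01:14:06, i.e. DF 00:01:14;06.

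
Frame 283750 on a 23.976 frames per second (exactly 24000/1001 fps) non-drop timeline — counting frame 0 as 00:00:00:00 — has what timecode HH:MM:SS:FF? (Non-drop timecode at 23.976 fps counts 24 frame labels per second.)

283750 ÷ 24 = 11822 full seconds, remainder 22 frames.
11822 s = 3 h 17 min 2 s.
Timecode: 03:17:02:22.

03:17:02:22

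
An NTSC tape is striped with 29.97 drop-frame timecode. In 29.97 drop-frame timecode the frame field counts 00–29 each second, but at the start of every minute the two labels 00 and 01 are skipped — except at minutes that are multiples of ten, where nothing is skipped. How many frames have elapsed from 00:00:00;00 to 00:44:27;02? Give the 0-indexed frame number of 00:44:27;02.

As if non-drop at 30 labels/s: (0 × 3600 + 44 × 60 + 27) × 30 + 2 = 80012.
Minute boundaries passed: 44; those not divisible by 10: 44 − 4 = 40; dropped labels = 2 × 40 = 80.
Actual frame index = 80012 − 80 = 79932.

79932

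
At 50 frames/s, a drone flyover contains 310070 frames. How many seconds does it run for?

Running time = 310070 / (50) = 6201.4 s.

6201.4 seconds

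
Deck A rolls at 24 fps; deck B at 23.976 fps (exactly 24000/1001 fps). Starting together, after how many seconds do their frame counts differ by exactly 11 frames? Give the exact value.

11011/24 seconds

The gap grows by |24000/1001 − 24| = 24/1001 frames per second.
Time for a 11-frame gap: 11 ÷ (24/1001) = 11011/24 s.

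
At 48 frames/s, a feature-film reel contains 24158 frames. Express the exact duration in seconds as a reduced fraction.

12079/24 seconds

Running time = 24158 ÷ (48) = 24158 × 1/48 = 12079/24 s.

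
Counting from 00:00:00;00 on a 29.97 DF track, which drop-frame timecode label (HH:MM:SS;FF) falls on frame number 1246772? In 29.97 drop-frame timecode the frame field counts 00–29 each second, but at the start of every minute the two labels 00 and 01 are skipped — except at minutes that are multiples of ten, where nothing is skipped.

11:33:20;20

Ten DF minutes hold 17982 frames, so frame 1246772 lies in block 69 (frames 1240758–1258739) with 6014 frames into that block.
The block's first minute is 1800 frames and the rest 1798 each; 6014 frames reaches minute 3, so 69 × 18 + 3 × 2 = 1248 labels have been skipped so far.
Adding those back, label number 1246772 + 1248 = 1248020 at 30 labels/s is 41600 s + 20 f = 11 h 33 min 20 s frame 20, i.e. 11:33:20;20.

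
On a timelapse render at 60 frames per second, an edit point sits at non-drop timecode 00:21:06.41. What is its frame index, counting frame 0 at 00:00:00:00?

76001

Total seconds to the label: (0 × 3600 + 21 × 60 + 6) = 1266.
Frame index = 1266 × 60 + 41 = 76001.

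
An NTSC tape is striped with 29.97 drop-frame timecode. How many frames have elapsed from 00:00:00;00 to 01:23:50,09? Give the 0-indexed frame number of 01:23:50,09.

150759

As if non-drop at 30 labels/s: (1 × 3600 + 23 × 60 + 50) × 30 + 9 = 150909.
Minute boundaries passed: 83; those not divisible by 10: 83 − 8 = 75; dropped labels = 2 × 75 = 150.
Actual frame index = 150909 − 150 = 150759.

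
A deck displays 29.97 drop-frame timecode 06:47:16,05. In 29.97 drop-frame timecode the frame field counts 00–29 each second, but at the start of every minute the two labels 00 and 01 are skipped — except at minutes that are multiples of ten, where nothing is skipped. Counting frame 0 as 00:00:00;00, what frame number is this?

732351

Complete 10-minute blocks: 40, each 17982 frames → 719280.
Remaining 7 whole minutes in the current block: 1800 + 6 × 1798 = 12588 frames.
Within the current minute: 16 × 30 + 5 − 2 = 483 (labels ;00/;01 skipped at this minute). Total = 719280 + 12588 + 483 = 732351.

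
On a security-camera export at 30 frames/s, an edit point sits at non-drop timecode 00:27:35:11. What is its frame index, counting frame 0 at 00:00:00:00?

Total seconds to the label: (0 × 3600 + 27 × 60 + 35) = 1655.
Frame index = 1655 × 30 + 11 = 49661.

frame 49661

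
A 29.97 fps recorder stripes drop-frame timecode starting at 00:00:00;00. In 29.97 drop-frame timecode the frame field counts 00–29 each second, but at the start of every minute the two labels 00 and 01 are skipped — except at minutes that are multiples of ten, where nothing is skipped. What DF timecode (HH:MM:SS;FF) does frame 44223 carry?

00:24:35;17

Ten DF minutes hold 17982 frames, so frame 44223 lies in block 2 (frames 35964–53945) with 8259 frames into that block.
The block's first minute is 1800 frames and the rest 1798 each; 8259 frames reaches minute 4, so 2 × 18 + 4 × 2 = 44 labels have been skipped so far.
Adding those back, label number 44223 + 44 = 44267 at 30 labels/s is 1475 s + 17 f = 0 h 24 min 35 s frame 17, i.e. 00:24:35;17.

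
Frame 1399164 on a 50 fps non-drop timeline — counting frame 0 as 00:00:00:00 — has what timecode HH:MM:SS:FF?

07:46:23:14

1399164 ÷ 50 = 27983 full seconds, remainder 14 frames.
27983 s = 7 h 46 min 23 s.
Timecode: 07:46:23:14.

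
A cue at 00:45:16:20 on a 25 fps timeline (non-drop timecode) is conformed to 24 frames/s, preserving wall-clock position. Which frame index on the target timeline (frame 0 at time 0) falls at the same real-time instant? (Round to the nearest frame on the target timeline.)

frame 65203

Source frame index: (0×3600 + 45×60 + 16) × 25 + 20 = 67920.
Real time: 67920 / (25) = 13584/5 s.
Target frame: (13584/5) × (24) = 326016/5 ≈ 65203.200 → 65203.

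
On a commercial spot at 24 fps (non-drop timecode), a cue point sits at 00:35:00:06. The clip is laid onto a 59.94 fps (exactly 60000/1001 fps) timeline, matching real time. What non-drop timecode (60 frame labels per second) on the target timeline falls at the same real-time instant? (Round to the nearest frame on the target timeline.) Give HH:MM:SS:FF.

Source frame index: (0×3600 + 35×60 + 0) × 24 + 6 = 50406.
Real time: 50406 / (24) = 8401/4 s.
Target frame: (8401/4) × (60000/1001) = 126015000/1001 ≈ 125889.111 → 125889.
At 60 labels/s: frame 125889 → 00:34:58:09.

00:34:58:09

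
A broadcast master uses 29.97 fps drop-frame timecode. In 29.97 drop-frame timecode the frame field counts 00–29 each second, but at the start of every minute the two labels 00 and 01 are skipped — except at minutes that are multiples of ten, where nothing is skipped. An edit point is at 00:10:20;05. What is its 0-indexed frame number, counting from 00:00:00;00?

Complete 10-minute blocks: 1, each 17982 frames → 17982.
Remaining 0 whole minutes in the current block: 0 frames.
Within the current minute: 20 × 30 + 5 = 605. Total = 17982 + 0 + 605 = 18587.

18587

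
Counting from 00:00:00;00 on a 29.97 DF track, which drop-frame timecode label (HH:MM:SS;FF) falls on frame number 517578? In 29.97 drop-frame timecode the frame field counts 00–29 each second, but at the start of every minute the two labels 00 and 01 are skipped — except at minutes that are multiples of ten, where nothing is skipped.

Each 10-minute DF block holds 10 × 60 × 30 − 9 × 2 = 17982 frames. 517578 ÷ 17982 → 28 full blocks, remainder 14082.
Within the partial block the first minute is 1800 frames and each further minute 1798, so 7 further minute boundaries passed. Total skipped labels = 18 × 28 + 2 × 7 = 518.
Non-drop label index = 517578 + 518 = 518096; at 30 labels/s that is 04:47:49:26, i.e. DF 04:47:49;26.

04:47:49;26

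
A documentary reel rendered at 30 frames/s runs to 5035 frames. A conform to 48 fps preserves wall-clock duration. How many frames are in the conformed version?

8056 frames

Target frames = source frames × (target rate / source rate) = 5035 × (48)/(30) = 5035 × 8/5 = 8056.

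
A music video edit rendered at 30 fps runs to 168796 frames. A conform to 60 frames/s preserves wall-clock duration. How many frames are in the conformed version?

337592 frames

Target frames = source frames × (target rate / source rate) = 168796 × (60)/(30) = 168796 × 2 = 337592.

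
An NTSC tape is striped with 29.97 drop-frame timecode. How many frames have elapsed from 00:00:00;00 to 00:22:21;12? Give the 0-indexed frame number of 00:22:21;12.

As if non-drop at 30 labels/s: (0 × 3600 + 22 × 60 + 21) × 30 + 12 = 40242.
Minute boundaries passed: 22; those not divisible by 10: 22 − 2 = 20; dropped labels = 2 × 20 = 40.
Actual frame index = 40242 − 40 = 40202.

40202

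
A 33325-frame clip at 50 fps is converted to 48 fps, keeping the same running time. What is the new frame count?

Target frames = source frames × (target rate / source rate) = 33325 × (48)/(50) = 33325 × 24/25 = 31992.

31992 frames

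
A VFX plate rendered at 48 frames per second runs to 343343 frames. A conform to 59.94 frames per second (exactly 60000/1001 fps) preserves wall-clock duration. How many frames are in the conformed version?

428750 frames

Target frames = source frames × (target rate / source rate) = 343343 × (60000/1001)/(48) = 343343 × 1250/1001 = 428750.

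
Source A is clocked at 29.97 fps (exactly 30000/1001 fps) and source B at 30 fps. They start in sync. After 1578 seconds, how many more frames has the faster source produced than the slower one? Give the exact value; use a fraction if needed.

47340/1001 frames

A emits 30000/1001 × 1578 = 47340000/1001 frames; B emits 30 × 1578 = 47340.
Difference = 47340/1001 frames (≈ 47.2927); B is ahead of A.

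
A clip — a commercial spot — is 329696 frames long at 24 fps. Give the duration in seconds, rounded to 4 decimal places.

Running time = 329696 × 1/24 = 41212/3 s ≈ 13737.3333 s.

13737.3333 seconds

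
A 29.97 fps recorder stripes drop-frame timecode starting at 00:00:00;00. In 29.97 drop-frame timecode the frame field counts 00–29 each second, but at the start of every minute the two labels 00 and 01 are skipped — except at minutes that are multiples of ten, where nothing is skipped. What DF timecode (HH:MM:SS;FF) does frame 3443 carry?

00:01:54;25

Each 10-minute DF block holds 10 × 60 × 30 − 9 × 2 = 17982 frames. 3443 ÷ 17982 → 0 full blocks, remainder 3443.
Within the partial block the first minute is 1800 frames and each further minute 1798, so 1 further minute boundary passed. Total skipped labels = 18 × 0 + 2 × 1 = 2.
Non-drop label index = 3443 + 2 = 3445; at 30 labels/s that is 00:01:54:25, i.e. DF 00:01:54;25.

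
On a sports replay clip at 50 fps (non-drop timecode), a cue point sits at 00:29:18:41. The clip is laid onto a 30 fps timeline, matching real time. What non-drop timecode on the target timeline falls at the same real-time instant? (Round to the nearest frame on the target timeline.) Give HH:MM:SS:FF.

00:29:18:25

Source frame index: (0×3600 + 29×60 + 18) × 50 + 41 = 87941.
Real time: 87941 / (50) = 87941/50 s.
Target frame: (87941/50) × (30) = 263823/5 ≈ 52764.600 → 52765.
At 30 labels/s: frame 52765 → 00:29:18:25.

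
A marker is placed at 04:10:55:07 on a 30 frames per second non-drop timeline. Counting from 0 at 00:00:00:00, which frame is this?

frame 451657

Total seconds to the label: (4 × 3600 + 10 × 60 + 55) = 15055.
Frame index = 15055 × 30 + 7 = 451657.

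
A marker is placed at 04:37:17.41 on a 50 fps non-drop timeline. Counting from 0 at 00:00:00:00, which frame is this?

frame 831891

Total seconds to the label: (4 × 3600 + 37 × 60 + 17) = 16637.
Frame index = 16637 × 50 + 41 = 831891.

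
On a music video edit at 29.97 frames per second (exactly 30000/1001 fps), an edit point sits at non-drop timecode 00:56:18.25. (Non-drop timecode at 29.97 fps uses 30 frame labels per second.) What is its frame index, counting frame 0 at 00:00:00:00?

Total seconds to the label: (0 × 3600 + 56 × 60 + 18) = 3378.
Frame index = 3378 × 30 + 25 = 101365.

101365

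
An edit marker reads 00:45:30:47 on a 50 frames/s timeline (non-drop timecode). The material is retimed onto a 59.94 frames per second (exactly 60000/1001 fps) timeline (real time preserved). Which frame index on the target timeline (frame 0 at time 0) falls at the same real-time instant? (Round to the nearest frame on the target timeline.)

frame 163693

Source frame index: (0×3600 + 45×60 + 30) × 50 + 47 = 136547.
Real time: 136547 / (50) = 136547/50 s.
Target frame: (136547/50) × (60000/1001) = 163856400/1001 ≈ 163692.707 → 163693.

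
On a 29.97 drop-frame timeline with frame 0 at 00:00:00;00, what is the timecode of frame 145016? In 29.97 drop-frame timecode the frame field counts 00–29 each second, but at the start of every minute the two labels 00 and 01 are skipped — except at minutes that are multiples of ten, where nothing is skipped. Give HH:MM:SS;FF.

Each 10-minute DF block holds 10 × 60 × 30 − 9 × 2 = 17982 frames. 145016 ÷ 17982 → 8 full blocks, remainder 1160.
Within the partial block the first minute is 1800 frames and each further minute 1798, so 0 further minute boundaries passed. Total skipped labels = 18 × 8 + 2 × 0 = 144.
Non-drop label index = 145016 + 144 = 145160; at 30 labels/s that is 01:20:38:20, i.e. DF 01:20:38;20.

01:20:38;20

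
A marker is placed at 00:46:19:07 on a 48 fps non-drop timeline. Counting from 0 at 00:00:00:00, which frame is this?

Total seconds to the label: (0 × 3600 + 46 × 60 + 19) = 2779.
Frame index = 2779 × 48 + 7 = 133399.

133399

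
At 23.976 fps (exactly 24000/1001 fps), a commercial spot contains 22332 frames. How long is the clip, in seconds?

Running time = 22332 / (24000/1001) = 931.4305 s.

931.4305 seconds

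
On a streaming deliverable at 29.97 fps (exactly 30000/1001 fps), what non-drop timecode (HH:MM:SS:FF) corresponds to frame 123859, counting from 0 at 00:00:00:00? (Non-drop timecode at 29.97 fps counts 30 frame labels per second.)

123859 ÷ 30 = 4128 full seconds, remainder 19 frames.
4128 s = 1 h 8 min 48 s.
Timecode: 01:08:48:19.

01:08:48:19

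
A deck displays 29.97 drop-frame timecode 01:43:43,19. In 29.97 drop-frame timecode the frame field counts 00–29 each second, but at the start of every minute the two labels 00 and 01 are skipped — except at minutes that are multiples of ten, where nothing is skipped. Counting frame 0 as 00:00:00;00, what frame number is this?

186523

As if non-drop at 30 labels/s: (1 × 3600 + 43 × 60 + 43) × 30 + 19 = 186709.
Minute boundaries passed: 103; those not divisible by 10: 103 − 10 = 93; dropped labels = 2 × 93 = 186.
Actual frame index = 186709 − 186 = 186523.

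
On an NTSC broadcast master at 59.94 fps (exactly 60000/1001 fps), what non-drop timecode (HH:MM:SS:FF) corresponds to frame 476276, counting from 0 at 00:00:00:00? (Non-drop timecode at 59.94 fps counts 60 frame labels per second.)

476276 ÷ 60 = 7937 full seconds, remainder 56 frames.
7937 s = 2 h 12 min 17 s.
Timecode: 02:12:17:56.

02:12:17:56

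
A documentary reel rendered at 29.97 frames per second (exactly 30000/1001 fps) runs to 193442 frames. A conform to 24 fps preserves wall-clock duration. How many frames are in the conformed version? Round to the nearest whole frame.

154908 frames

Frames at target rate = 193442 × (24) / (30000/1001) = 96817721/625 ≈ 154908.354.
Nearest whole frame: 154908.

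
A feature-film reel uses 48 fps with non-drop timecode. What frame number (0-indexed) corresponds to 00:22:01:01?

Total seconds to the label: (0 × 3600 + 22 × 60 + 1) = 1321.
Frame index = 1321 × 48 + 1 = 63409.

frame 63409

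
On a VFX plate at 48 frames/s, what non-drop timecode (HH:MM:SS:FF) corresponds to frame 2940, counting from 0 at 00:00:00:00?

2940 ÷ 48 = 61 full seconds, remainder 12 frames.
61 s = 0 h 1 min 1 s.
Timecode: 00:01:01:12.

00:01:01:12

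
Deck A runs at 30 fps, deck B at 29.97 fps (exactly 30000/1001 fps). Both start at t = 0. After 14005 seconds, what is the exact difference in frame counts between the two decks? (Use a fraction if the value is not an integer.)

A emits 30 × 14005 = 420150 frames; B emits 30000/1001 × 14005 = 420150000/1001.
Difference = 420150/1001 frames (≈ 419.7303); B is behind A.

420150/1001 frames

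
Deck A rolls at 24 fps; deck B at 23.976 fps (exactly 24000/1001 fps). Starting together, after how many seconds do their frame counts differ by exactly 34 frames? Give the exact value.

The gap grows by |24000/1001 − 24| = 24/1001 frames per second.
Time for a 34-frame gap: 34 ÷ (24/1001) = 17017/12 s.

17017/12 seconds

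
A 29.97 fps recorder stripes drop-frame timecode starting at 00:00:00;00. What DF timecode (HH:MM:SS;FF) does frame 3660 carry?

00:02:02;04

Each 10-minute DF block holds 10 × 60 × 30 − 9 × 2 = 17982 frames. 3660 ÷ 17982 → 0 full blocks, remainder 3660.
Within the partial block the first minute is 1800 frames and each further minute 1798, so 2 further minute boundaries passed. Total skipped labels = 18 × 0 + 2 × 2 = 4.
Non-drop label index = 3660 + 4 = 3664; at 30 labels/s that is 00:02:02:04, i.e. DF 00:02:02;04.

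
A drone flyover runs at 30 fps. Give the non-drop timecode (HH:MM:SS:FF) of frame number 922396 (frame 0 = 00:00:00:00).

922396 ÷ 30 = 30746 full seconds, remainder 16 frames.
30746 s = 8 h 32 min 26 s.
Timecode: 08:32:26:16.

08:32:26:16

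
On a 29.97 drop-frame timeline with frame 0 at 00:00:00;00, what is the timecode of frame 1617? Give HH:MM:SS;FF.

Ten DF minutes hold 17982 frames, so frame 1617 lies in block 0 (frames 0–17981) with 1617 frames into that block.
The block's first minute is 1800 frames and the rest 1798 each; 1617 frames reaches minute 0, so 0 × 18 + 0 × 2 = 0 labels have been skipped so far.
Adding those back, label number 1617 + 0 = 1617 at 30 labels/s is 53 s + 27 f = 0 h 0 min 53 s frame 27, i.e. 00:00:53;27.

00:00:53;27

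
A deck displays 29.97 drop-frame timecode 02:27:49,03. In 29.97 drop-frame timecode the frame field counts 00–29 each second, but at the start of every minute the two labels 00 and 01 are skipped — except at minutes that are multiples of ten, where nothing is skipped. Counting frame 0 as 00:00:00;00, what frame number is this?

Complete 10-minute blocks: 14, each 17982 frames → 251748.
Remaining 7 whole minutes in the current block: 1800 + 6 × 1798 = 12588 frames.
Within the current minute: 49 × 30 + 3 − 2 = 1471 (labels ;00/;01 skipped at this minute). Total = 251748 + 12588 + 1471 = 265807.

265807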